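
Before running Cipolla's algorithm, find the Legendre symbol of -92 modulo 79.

(-92/79)
  = -(92/79)    [79 ≡ 3 mod 4 ⇒ (-1/79) = -1]
  = -(13/79)    [92 ≡ 13 mod 79]
  = -(79/13)    [QR: 13 ≡ 1 mod 4, sign kept]
  = -(1/13)    [79 ≡ 1 mod 13]
  = -1    [(1/13) = 1]

-1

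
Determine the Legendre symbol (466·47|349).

1

By multiplicativity, (466·47|349) = (466|349)·(47|349).
First factor (466|349):
(466|349)
  = (117|349)    [466 ≡ 117 mod 349]
  = (349|117)    [QR: 117 ≡ 1 mod 4, sign kept]
  = (115|117)    [349 ≡ 115 mod 117]
  = (117|115)    [QR: 117 ≡ 1 mod 4, sign kept]
  = (2|115)    [117 ≡ 2 mod 115]
  = -(1|115)    [115 ≡ 3 mod 8 ⇒ (2|115) = -1]
  = -1    [(1|115) = 1]
Second factor (47|349):
(47|349)
  = (349|47)    [QR: 349 ≡ 1 mod 4, sign kept]
  = (20|47)    [349 ≡ 20 mod 47]
  = (5|47)    [47 ≡ 7 mod 8 ⇒ (2|47)^2 = +1]
  = (47|5)    [QR: 5 ≡ 1 mod 4, sign kept]
  = (2|5)    [47 ≡ 2 mod 5]
  = -(1|5)    [5 ≡ 5 mod 8 ⇒ (2|5) = -1]
  = -1    [(1|5) = 1]
Product: (-1)·(-1) = 1.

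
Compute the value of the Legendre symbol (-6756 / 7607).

-1

(-6756 / 7607)
  = (851 / 7607)    [-6756 ≡ 851 mod 7607]
  = -(7607 / 851)    [QR: both ≡ 3 mod 4, sign flips]
  = -(799 / 851)    [7607 ≡ 799 mod 851]
  = (851 / 799)    [QR: both ≡ 3 mod 4, sign flips]
  = (52 / 799)    [851 ≡ 52 mod 799]
  = (13 / 799)    [799 ≡ 7 mod 8 ⇒ (2 / 799)^2 = +1]
  = (799 / 13)    [QR: 13 ≡ 1 mod 4, sign kept]
  = (6 / 13)    [799 ≡ 6 mod 13]
  = -(3 / 13)    [13 ≡ 5 mod 8 ⇒ (2 / 13) = -1]
  = -(13 / 3)    [QR: 13 ≡ 1 mod 4, sign kept]
  = -(1 / 3)    [13 ≡ 1 mod 3]
  = -1    [(1 / 3) = 1]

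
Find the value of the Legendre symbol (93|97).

(93|97)
  = (97|93)    [QR: 93 ≡ 1 mod 4, sign kept]
  = (4|93)    [97 ≡ 4 mod 93]
  = (1|93)    [93 ≡ 5 mod 8 ⇒ (2|93)^2 = +1]
  = 1    [(1|93) = 1]

1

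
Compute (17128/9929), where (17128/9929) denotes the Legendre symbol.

1

(17128/9929)
  = (7199/9929)    [17128 ≡ 7199 mod 9929]
  = (9929/7199)    [QR: 9929 ≡ 1 mod 4, sign kept]
  = (2730/7199)    [9929 ≡ 2730 mod 7199]
  = (1365/7199)    [7199 ≡ 7 mod 8 ⇒ (2/7199) = +1]
  = (7199/1365)    [QR: 1365 ≡ 1 mod 4, sign kept]
  = (374/1365)    [7199 ≡ 374 mod 1365]
  = -(187/1365)    [1365 ≡ 5 mod 8 ⇒ (2/1365) = -1]
  = -(1365/187)    [QR: 1365 ≡ 1 mod 4, sign kept]
  = -(56/187)    [1365 ≡ 56 mod 187]
  = (7/187)    [187 ≡ 3 mod 8 ⇒ (2/187)^3 = -1]
  = -(187/7)    [QR: both ≡ 3 mod 4, sign flips]
  = -(5/7)    [187 ≡ 5 mod 7]
  = -(7/5)    [QR: 5 ≡ 1 mod 4, sign kept]
  = -(2/5)    [7 ≡ 2 mod 5]
  = (1/5)    [5 ≡ 5 mod 8 ⇒ (2/5) = -1]
  = 1    [(1/5) = 1]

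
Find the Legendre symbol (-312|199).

Reduce the numerator: -312 ≡ 86 (mod 199), so (-312|199) = (86|199).
Factor out 2: 86 = 2·43. Since 199 ≡ 7 (mod 8), (2|199) = +1. Now have (43|199).
Both 43 ≡ 3 and 199 ≡ 3 (mod 4), so reciprocity gives (43|199) = -(199|43). Reduce: 199 ≡ 27 (mod 43). Now have -(27|43).
Both 27 ≡ 3 and 43 ≡ 3 (mod 4), so reciprocity gives (27|43) = -(43|27). Reduce: 43 ≡ 16 (mod 27). Now have (16|27).
Factor out 2: 16 = 2^4. Since 27 ≡ 3 (mod 8), (2|27) = -1, and (2|27)^4 = +1. Now have (1|27).
(1|27) = 1. Collecting the sign factors: 1.

1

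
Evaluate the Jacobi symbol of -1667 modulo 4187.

(-1667/4187)
  = (2520/4187)    [-1667 ≡ 2520 mod 4187]
  = -(315/4187)    [4187 ≡ 3 mod 8 ⇒ (2/4187)^3 = -1]
  = (4187/315)    [QR: both ≡ 3 mod 4, sign flips]
  = (92/315)    [4187 ≡ 92 mod 315]
  = (23/315)    [315 ≡ 3 mod 8 ⇒ (2/315)^2 = +1]
  = -(315/23)    [QR: both ≡ 3 mod 4, sign flips]
  = -(16/23)    [315 ≡ 16 mod 23]
  = -(1/23)    [23 ≡ 7 mod 8 ⇒ (2/23)^4 = +1]
  = -1    [(1/23) = 1]

-1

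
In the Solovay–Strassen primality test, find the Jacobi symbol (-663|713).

Reduce the numerator: -663 ≡ 50 (mod 713), so (-663|713) = (50|713).
Factor out 2: 50 = 2·25. Since 713 ≡ 1 (mod 8), (2|713) = +1. Now have (25|713).
25 ≡ 1 (mod 4), so quadratic reciprocity gives (25|713) = (713|25). Reduce: 713 ≡ 13 (mod 25). Now have (13|25).
13 ≡ 1 (mod 4), so quadratic reciprocity gives (13|25) = (25|13). Reduce: 25 ≡ 12 (mod 13). Now have (12|13).
Factor out 2: 12 = 2^2·3. Since 13 ≡ 5 (mod 8), (2|13) = -1, and (2|13)^2 = +1. Now have (3|13).
13 ≡ 1 (mod 4), so quadratic reciprocity gives (3|13) = (13|3). Reduce: 13 ≡ 1 (mod 3). Now have (1|3).
(1|3) = 1. Collecting the sign factors: 1.

1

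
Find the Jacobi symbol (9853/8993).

Reduce the numerator: 9853 ≡ 860 (mod 8993), so (9853/8993) = (860/8993).
Factor out 2: 860 = 2^2·215. Since 8993 ≡ 1 (mod 8), (2/8993) = +1, and (2/8993)^2 = +1. Now have (215/8993).
8993 ≡ 1 (mod 4), so quadratic reciprocity gives (215/8993) = (8993/215). Reduce: 8993 ≡ 178 (mod 215). Now have (178/215).
Factor out 2: 178 = 2·89. Since 215 ≡ 7 (mod 8), (2/215) = +1. Now have (89/215).
89 ≡ 1 (mod 4), so quadratic reciprocity gives (89/215) = (215/89). Reduce: 215 ≡ 37 (mod 89). Now have (37/89).
37 ≡ 1 (mod 4), so quadratic reciprocity gives (37/89) = (89/37). Reduce: 89 ≡ 15 (mod 37). Now have (15/37).
37 ≡ 1 (mod 4), so quadratic reciprocity gives (15/37) = (37/15). Reduce: 37 ≡ 7 (mod 15). Now have (7/15).
Both 7 ≡ 3 and 15 ≡ 3 (mod 4), so reciprocity gives (7/15) = -(15/7). Reduce: 15 ≡ 1 (mod 7). Now have -(1/7).
(1/7) = 1. Collecting the sign factors: -1.

-1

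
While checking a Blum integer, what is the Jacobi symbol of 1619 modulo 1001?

1

Reduce the numerator: 1619 ≡ 618 (mod 1001), so (1619/1001) = (618/1001).
Factor out 2: 618 = 2·309. Since 1001 ≡ 1 (mod 8), (2/1001) = +1. Now have (309/1001).
309 ≡ 1 (mod 4), so quadratic reciprocity gives (309/1001) = (1001/309). Reduce: 1001 ≡ 74 (mod 309). Now have (74/309).
Factor out 2: 74 = 2·37. Since 309 ≡ 5 (mod 8), (2/309) = -1. Now have -(37/309).
37 ≡ 1 (mod 4), so quadratic reciprocity gives (37/309) = (309/37). Reduce: 309 ≡ 13 (mod 37). Now have -(13/37).
13 ≡ 1 (mod 4), so quadratic reciprocity gives (13/37) = (37/13). Reduce: 37 ≡ 11 (mod 13). Now have -(11/13).
13 ≡ 1 (mod 4), so quadratic reciprocity gives (11/13) = (13/11). Reduce: 13 ≡ 2 (mod 11). Now have -(2/11).
Factor out 2: 2 = 2. Since 11 ≡ 3 (mod 8), (2/11) = -1. Now have (1/11).
(1/11) = 1. Collecting the sign factors: 1.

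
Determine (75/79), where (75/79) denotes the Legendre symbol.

(75/79)
  = -(79/75)    [QR: both ≡ 3 mod 4, sign flips]
  = -(4/75)    [79 ≡ 4 mod 75]
  = -(1/75)    [75 ≡ 3 mod 8 ⇒ (2/75)^2 = +1]
  = -1    [(1/75) = 1]

-1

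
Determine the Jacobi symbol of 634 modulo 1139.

1

Factor out 2: 634 = 2·317. Since 1139 ≡ 3 (mod 8), (2/1139) = -1. Now have -(317/1139).
317 ≡ 1 (mod 4), so quadratic reciprocity gives (317/1139) = (1139/317). Reduce: 1139 ≡ 188 (mod 317). Now have -(188/317).
Factor out 2: 188 = 2^2·47. Since 317 ≡ 5 (mod 8), (2/317) = -1, and (2/317)^2 = +1. Now have -(47/317).
317 ≡ 1 (mod 4), so quadratic reciprocity gives (47/317) = (317/47). Reduce: 317 ≡ 35 (mod 47). Now have -(35/47).
Both 35 ≡ 3 and 47 ≡ 3 (mod 4), so reciprocity gives (35/47) = -(47/35). Reduce: 47 ≡ 12 (mod 35). Now have (12/35).
Factor out 2: 12 = 2^2·3. Since 35 ≡ 3 (mod 8), (2/35) = -1, and (2/35)^2 = +1. Now have (3/35).
Both 3 ≡ 3 and 35 ≡ 3 (mod 4), so reciprocity gives (3/35) = -(35/3). Reduce: 35 ≡ 2 (mod 3). Now have -(2/3).
Factor out 2: 2 = 2. Since 3 ≡ 3 (mod 8), (2/3) = -1. Now have (1/3).
(1/3) = 1. Collecting the sign factors: 1.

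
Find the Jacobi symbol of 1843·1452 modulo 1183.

-1

By multiplicativity, (1843·1452 / 1183) = (1843 / 1183)·(1452 / 1183).
First factor (1843 / 1183):
(1843 / 1183)
  = (660 / 1183)    [1843 ≡ 660 mod 1183]
  = (165 / 1183)    [1183 ≡ 7 mod 8 ⇒ (2 / 1183)^2 = +1]
  = (1183 / 165)    [QR: 165 ≡ 1 mod 4, sign kept]
  = (28 / 165)    [1183 ≡ 28 mod 165]
  = (7 / 165)    [165 ≡ 5 mod 8 ⇒ (2 / 165)^2 = +1]
  = (165 / 7)    [QR: 165 ≡ 1 mod 4, sign kept]
  = (4 / 7)    [165 ≡ 4 mod 7]
  = (1 / 7)    [7 ≡ 7 mod 8 ⇒ (2 / 7)^2 = +1]
  = 1    [(1 / 7) = 1]
Second factor (1452 / 1183):
(1452 / 1183)
  = (269 / 1183)    [1452 ≡ 269 mod 1183]
  = (1183 / 269)    [QR: 269 ≡ 1 mod 4, sign kept]
  = (107 / 269)    [1183 ≡ 107 mod 269]
  = (269 / 107)    [QR: 269 ≡ 1 mod 4, sign kept]
  = (55 / 107)    [269 ≡ 55 mod 107]
  = -(107 / 55)    [QR: both ≡ 3 mod 4, sign flips]
  = -(52 / 55)    [107 ≡ 52 mod 55]
  = -(13 / 55)    [55 ≡ 7 mod 8 ⇒ (2 / 55)^2 = +1]
  = -(55 / 13)    [QR: 13 ≡ 1 mod 4, sign kept]
  = -(3 / 13)    [55 ≡ 3 mod 13]
  = -(13 / 3)    [QR: 13 ≡ 1 mod 4, sign kept]
  = -(1 / 3)    [13 ≡ 1 mod 3]
  = -1    [(1 / 3) = 1]
Product: (1)·(-1) = -1.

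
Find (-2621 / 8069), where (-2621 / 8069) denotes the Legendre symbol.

Pull out -1: (-2621 / 8069) = (-1 / 8069)·(2621 / 8069). Since 8069 ≡ 1 (mod 4), (-1 / 8069) = +1. Now have (2621 / 8069).
2621 ≡ 1 (mod 4), so quadratic reciprocity gives (2621 / 8069) = (8069 / 2621). Reduce: 8069 ≡ 206 (mod 2621). Now have (206 / 2621).
Factor out 2: 206 = 2·103. Since 2621 ≡ 5 (mod 8), (2 / 2621) = -1. Now have -(103 / 2621).
2621 ≡ 1 (mod 4), so quadratic reciprocity gives (103 / 2621) = (2621 / 103). Reduce: 2621 ≡ 46 (mod 103). Now have -(46 / 103).
Factor out 2: 46 = 2·23. Since 103 ≡ 7 (mod 8), (2 / 103) = +1. Now have -(23 / 103).
Both 23 ≡ 3 and 103 ≡ 3 (mod 4), so reciprocity gives (23 / 103) = -(103 / 23). Reduce: 103 ≡ 11 (mod 23). Now have (11 / 23).
Both 11 ≡ 3 and 23 ≡ 3 (mod 4), so reciprocity gives (11 / 23) = -(23 / 11). Reduce: 23 ≡ 1 (mod 11). Now have -(1 / 11).
(1 / 11) = 1. Collecting the sign factors: -1.

-1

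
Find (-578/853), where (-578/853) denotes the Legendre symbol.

Reduce the numerator: -578 ≡ 275 (mod 853), so (-578/853) = (275/853).
853 ≡ 1 (mod 4), so quadratic reciprocity gives (275/853) = (853/275). Reduce: 853 ≡ 28 (mod 275). Now have (28/275).
Factor out 2: 28 = 2^2·7. Since 275 ≡ 3 (mod 8), (2/275) = -1, and (2/275)^2 = +1. Now have (7/275).
Both 7 ≡ 3 and 275 ≡ 3 (mod 4), so reciprocity gives (7/275) = -(275/7). Reduce: 275 ≡ 2 (mod 7). Now have -(2/7).
Factor out 2: 2 = 2. Since 7 ≡ 7 (mod 8), (2/7) = +1. Now have -(1/7).
(1/7) = 1. Collecting the sign factors: -1.

-1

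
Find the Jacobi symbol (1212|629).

(1212|629)
  = (583|629)    [1212 ≡ 583 mod 629]
  = (629|583)    [QR: 629 ≡ 1 mod 4, sign kept]
  = (46|583)    [629 ≡ 46 mod 583]
  = (23|583)    [583 ≡ 7 mod 8 ⇒ (2|583) = +1]
  = -(583|23)    [QR: both ≡ 3 mod 4, sign flips]
  = -(8|23)    [583 ≡ 8 mod 23]
  = -(1|23)    [23 ≡ 7 mod 8 ⇒ (2|23)^3 = +1]
  = -1    [(1|23) = 1]

-1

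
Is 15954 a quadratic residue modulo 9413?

no

(15954/9413)
  = (6541/9413)    [15954 ≡ 6541 mod 9413]
  = (9413/6541)    [QR: 6541 ≡ 1 mod 4, sign kept]
  = (2872/6541)    [9413 ≡ 2872 mod 6541]
  = -(359/6541)    [6541 ≡ 5 mod 8 ⇒ (2/6541)^3 = -1]
  = -(6541/359)    [QR: 6541 ≡ 1 mod 4, sign kept]
  = -(79/359)    [6541 ≡ 79 mod 359]
  = (359/79)    [QR: both ≡ 3 mod 4, sign flips]
  = (43/79)    [359 ≡ 43 mod 79]
  = -(79/43)    [QR: both ≡ 3 mod 4, sign flips]
  = -(36/43)    [79 ≡ 36 mod 43]
  = -(9/43)    [43 ≡ 3 mod 8 ⇒ (2/43)^2 = +1]
  = -(43/9)    [QR: 9 ≡ 1 mod 4, sign kept]
  = -(7/9)    [43 ≡ 7 mod 9]
  = -(9/7)    [QR: 9 ≡ 1 mod 4, sign kept]
  = -(2/7)    [9 ≡ 2 mod 7]
  = -(1/7)    [7 ≡ 7 mod 8 ⇒ (2/7) = +1]
  = -1    [(1/7) = 1]
The Legendre symbol is -1, so x^2 ≡ 15954 (mod 9413) has no solution.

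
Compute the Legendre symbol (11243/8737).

Reduce the numerator: 11243 ≡ 2506 (mod 8737), so (11243/8737) = (2506/8737).
Factor out 2: 2506 = 2·1253. Since 8737 ≡ 1 (mod 8), (2/8737) = +1. Now have (1253/8737).
1253 ≡ 1 (mod 4), so quadratic reciprocity gives (1253/8737) = (8737/1253). Reduce: 8737 ≡ 1219 (mod 1253). Now have (1219/1253).
1253 ≡ 1 (mod 4), so quadratic reciprocity gives (1219/1253) = (1253/1219). Reduce: 1253 ≡ 34 (mod 1219). Now have (34/1219).
Factor out 2: 34 = 2·17. Since 1219 ≡ 3 (mod 8), (2/1219) = -1. Now have -(17/1219).
17 ≡ 1 (mod 4), so quadratic reciprocity gives (17/1219) = (1219/17). Reduce: 1219 ≡ 12 (mod 17). Now have -(12/17).
Factor out 2: 12 = 2^2·3. Since 17 ≡ 1 (mod 8), (2/17) = +1, and (2/17)^2 = +1. Now have -(3/17).
17 ≡ 1 (mod 4), so quadratic reciprocity gives (3/17) = (17/3). Reduce: 17 ≡ 2 (mod 3). Now have -(2/3).
Factor out 2: 2 = 2. Since 3 ≡ 3 (mod 8), (2/3) = -1. Now have (1/3).
(1/3) = 1. Collecting the sign factors: 1.

1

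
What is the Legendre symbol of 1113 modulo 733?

-1

(1113|733)
  = (380|733)    [1113 ≡ 380 mod 733]
  = (95|733)    [733 ≡ 5 mod 8 ⇒ (2|733)^2 = +1]
  = (733|95)    [QR: 733 ≡ 1 mod 4, sign kept]
  = (68|95)    [733 ≡ 68 mod 95]
  = (17|95)    [95 ≡ 7 mod 8 ⇒ (2|95)^2 = +1]
  = (95|17)    [QR: 17 ≡ 1 mod 4, sign kept]
  = (10|17)    [95 ≡ 10 mod 17]
  = (5|17)    [17 ≡ 1 mod 8 ⇒ (2|17) = +1]
  = (17|5)    [QR: 5 ≡ 1 mod 4, sign kept]
  = (2|5)    [17 ≡ 2 mod 5]
  = -(1|5)    [5 ≡ 5 mod 8 ⇒ (2|5) = -1]
  = -1    [(1|5) = 1]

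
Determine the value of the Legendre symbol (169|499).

1

(169|499)
  = (499|169)    [QR: 169 ≡ 1 mod 4, sign kept]
  = (161|169)    [499 ≡ 161 mod 169]
  = (169|161)    [QR: 161 ≡ 1 mod 4, sign kept]
  = (8|161)    [169 ≡ 8 mod 161]
  = (1|161)    [161 ≡ 1 mod 8 ⇒ (2|161)^3 = +1]
  = 1    [(1|161) = 1]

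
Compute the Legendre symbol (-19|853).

1

Reduce the numerator: -19 ≡ 834 (mod 853), so (-19|853) = (834|853).
Factor out 2: 834 = 2·417. Since 853 ≡ 5 (mod 8), (2|853) = -1. Now have -(417|853).
417 ≡ 1 (mod 4), so quadratic reciprocity gives (417|853) = (853|417). Reduce: 853 ≡ 19 (mod 417). Now have -(19|417).
417 ≡ 1 (mod 4), so quadratic reciprocity gives (19|417) = (417|19). Reduce: 417 ≡ 18 (mod 19). Now have -(18|19).
Factor out 2: 18 = 2·9. Since 19 ≡ 3 (mod 8), (2|19) = -1. Now have (9|19).
9 ≡ 1 (mod 4), so quadratic reciprocity gives (9|19) = (19|9). Reduce: 19 ≡ 1 (mod 9). Now have (1|9).
(1|9) = 1. Collecting the sign factors: 1.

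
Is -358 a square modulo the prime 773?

Pull out -1: (-358/773) = (-1/773)·(358/773). Since 773 ≡ 1 (mod 4), (-1/773) = +1. Now have (358/773).
Factor out 2: 358 = 2·179. Since 773 ≡ 5 (mod 8), (2/773) = -1. Now have -(179/773).
773 ≡ 1 (mod 4), so quadratic reciprocity gives (179/773) = (773/179). Reduce: 773 ≡ 57 (mod 179). Now have -(57/179).
57 ≡ 1 (mod 4), so quadratic reciprocity gives (57/179) = (179/57). Reduce: 179 ≡ 8 (mod 57). Now have -(8/57).
Factor out 2: 8 = 2^3. Since 57 ≡ 1 (mod 8), (2/57) = +1, and (2/57)^3 = +1. Now have -(1/57).
(1/57) = 1. Collecting the sign factors: -1.
(-358/773) = -1, and 773 is prime, so -358 is not a quadratic residue mod 773.

no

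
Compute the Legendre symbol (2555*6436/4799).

By multiplicativity, (2555·6436/4799) = (2555/4799)·(6436/4799).
First factor (2555/4799):
Both 2555 ≡ 3 and 4799 ≡ 3 (mod 4), so reciprocity gives (2555/4799) = -(4799/2555). Reduce: 4799 ≡ 2244 (mod 2555). Now have -(2244/2555).
Factor out 2: 2244 = 2^2·561. Since 2555 ≡ 3 (mod 8), (2/2555) = -1, and (2/2555)^2 = +1. Now have -(561/2555).
561 ≡ 1 (mod 4), so quadratic reciprocity gives (561/2555) = (2555/561). Reduce: 2555 ≡ 311 (mod 561). Now have -(311/561).
561 ≡ 1 (mod 4), so quadratic reciprocity gives (311/561) = (561/311). Reduce: 561 ≡ 250 (mod 311). Now have -(250/311).
Factor out 2: 250 = 2·125. Since 311 ≡ 7 (mod 8), (2/311) = +1. Now have -(125/311).
125 ≡ 1 (mod 4), so quadratic reciprocity gives (125/311) = (311/125). Reduce: 311 ≡ 61 (mod 125). Now have -(61/125).
61 ≡ 1 (mod 4), so quadratic reciprocity gives (61/125) = (125/61). Reduce: 125 ≡ 3 (mod 61). Now have -(3/61).
61 ≡ 1 (mod 4), so quadratic reciprocity gives (3/61) = (61/3). Reduce: 61 ≡ 1 (mod 3). Now have -(1/3).
(1/3) = 1. Collecting the sign factors: -1.
Second factor (6436/4799):
Reduce the numerator: 6436 ≡ 1637 (mod 4799), so (6436/4799) = (1637/4799).
1637 ≡ 1 (mod 4), so quadratic reciprocity gives (1637/4799) = (4799/1637). Reduce: 4799 ≡ 1525 (mod 1637). Now have (1525/1637).
1525 ≡ 1 (mod 4), so quadratic reciprocity gives (1525/1637) = (1637/1525). Reduce: 1637 ≡ 112 (mod 1525). Now have (112/1525).
Factor out 2: 112 = 2^4·7. Since 1525 ≡ 5 (mod 8), (2/1525) = -1, and (2/1525)^4 = +1. Now have (7/1525).
1525 ≡ 1 (mod 4), so quadratic reciprocity gives (7/1525) = (1525/7). Reduce: 1525 ≡ 6 (mod 7). Now have (6/7).
Factor out 2: 6 = 2·3. Since 7 ≡ 7 (mod 8), (2/7) = +1. Now have (3/7).
Both 3 ≡ 3 and 7 ≡ 3 (mod 4), so reciprocity gives (3/7) = -(7/3). Reduce: 7 ≡ 1 (mod 3). Now have -(1/3).
(1/3) = 1. Collecting the sign factors: -1.
Product: (-1)·(-1) = 1.

1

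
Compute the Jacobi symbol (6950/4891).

-1

Reduce the numerator: 6950 ≡ 2059 (mod 4891), so (6950/4891) = (2059/4891).
Both 2059 ≡ 3 and 4891 ≡ 3 (mod 4), so reciprocity gives (2059/4891) = -(4891/2059). Reduce: 4891 ≡ 773 (mod 2059). Now have -(773/2059).
773 ≡ 1 (mod 4), so quadratic reciprocity gives (773/2059) = (2059/773). Reduce: 2059 ≡ 513 (mod 773). Now have -(513/773).
513 ≡ 1 (mod 4), so quadratic reciprocity gives (513/773) = (773/513). Reduce: 773 ≡ 260 (mod 513). Now have -(260/513).
Factor out 2: 260 = 2^2·65. Since 513 ≡ 1 (mod 8), (2/513) = +1, and (2/513)^2 = +1. Now have -(65/513).
65 ≡ 1 (mod 4), so quadratic reciprocity gives (65/513) = (513/65). Reduce: 513 ≡ 58 (mod 65). Now have -(58/65).
Factor out 2: 58 = 2·29. Since 65 ≡ 1 (mod 8), (2/65) = +1. Now have -(29/65).
29 ≡ 1 (mod 4), so quadratic reciprocity gives (29/65) = (65/29). Reduce: 65 ≡ 7 (mod 29). Now have -(7/29).
29 ≡ 1 (mod 4), so quadratic reciprocity gives (7/29) = (29/7). Reduce: 29 ≡ 1 (mod 7). Now have -(1/7).
(1/7) = 1. Collecting the sign factors: -1.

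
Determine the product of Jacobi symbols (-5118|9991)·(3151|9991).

By multiplicativity, (-5118·3151|9991) = (-5118|9991)·(3151|9991).
First factor (-5118|9991):
(-5118|9991)
  = -(5118|9991)    [9991 ≡ 3 mod 4 ⇒ (-1|9991) = -1]
  = -(2559|9991)    [9991 ≡ 7 mod 8 ⇒ (2|9991) = +1]
  = (9991|2559)    [QR: both ≡ 3 mod 4, sign flips]
  = (2314|2559)    [9991 ≡ 2314 mod 2559]
  = (1157|2559)    [2559 ≡ 7 mod 8 ⇒ (2|2559) = +1]
  = (2559|1157)    [QR: 1157 ≡ 1 mod 4, sign kept]
  = (245|1157)    [2559 ≡ 245 mod 1157]
  = (1157|245)    [QR: 245 ≡ 1 mod 4, sign kept]
  = (177|245)    [1157 ≡ 177 mod 245]
  = (245|177)    [QR: 177 ≡ 1 mod 4, sign kept]
  = (68|177)    [245 ≡ 68 mod 177]
  = (17|177)    [177 ≡ 1 mod 8 ⇒ (2|177)^2 = +1]
  = (177|17)    [QR: 17 ≡ 1 mod 4, sign kept]
  = (7|17)    [177 ≡ 7 mod 17]
  = (17|7)    [QR: 17 ≡ 1 mod 4, sign kept]
  = (3|7)    [17 ≡ 3 mod 7]
  = -(7|3)    [QR: both ≡ 3 mod 4, sign flips]
  = -(1|3)    [7 ≡ 1 mod 3]
  = -1    [(1|3) = 1]
Second factor (3151|9991):
(3151|9991)
  = -(9991|3151)    [QR: both ≡ 3 mod 4, sign flips]
  = -(538|3151)    [9991 ≡ 538 mod 3151]
  = -(269|3151)    [3151 ≡ 7 mod 8 ⇒ (2|3151) = +1]
  = -(3151|269)    [QR: 269 ≡ 1 mod 4, sign kept]
  = -(192|269)    [3151 ≡ 192 mod 269]
  = -(3|269)    [269 ≡ 5 mod 8 ⇒ (2|269)^6 = +1]
  = -(269|3)    [QR: 269 ≡ 1 mod 4, sign kept]
  = -(2|3)    [269 ≡ 2 mod 3]
  = (1|3)    [3 ≡ 3 mod 8 ⇒ (2|3) = -1]
  = 1    [(1|3) = 1]
Product: (-1)·(1) = -1.

-1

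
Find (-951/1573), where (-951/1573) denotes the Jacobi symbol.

-1

Reduce the numerator: -951 ≡ 622 (mod 1573), so (-951/1573) = (622/1573).
Factor out 2: 622 = 2·311. Since 1573 ≡ 5 (mod 8), (2/1573) = -1. Now have -(311/1573).
1573 ≡ 1 (mod 4), so quadratic reciprocity gives (311/1573) = (1573/311). Reduce: 1573 ≡ 18 (mod 311). Now have -(18/311).
Factor out 2: 18 = 2·9. Since 311 ≡ 7 (mod 8), (2/311) = +1. Now have -(9/311).
9 ≡ 1 (mod 4), so quadratic reciprocity gives (9/311) = (311/9). Reduce: 311 ≡ 5 (mod 9). Now have -(5/9).
5 ≡ 1 (mod 4), so quadratic reciprocity gives (5/9) = (9/5). Reduce: 9 ≡ 4 (mod 5). Now have -(4/5).
Factor out 2: 4 = 2^2. Since 5 ≡ 5 (mod 8), (2/5) = -1, and (2/5)^2 = +1. Now have -(1/5).
(1/5) = 1. Collecting the sign factors: -1.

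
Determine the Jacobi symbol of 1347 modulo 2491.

(1347|2491)
  = -(2491|1347)    [QR: both ≡ 3 mod 4, sign flips]
  = -(1144|1347)    [2491 ≡ 1144 mod 1347]
  = (143|1347)    [1347 ≡ 3 mod 8 ⇒ (2|1347)^3 = -1]
  = -(1347|143)    [QR: both ≡ 3 mod 4, sign flips]
  = -(60|143)    [1347 ≡ 60 mod 143]
  = -(15|143)    [143 ≡ 7 mod 8 ⇒ (2|143)^2 = +1]
  = (143|15)    [QR: both ≡ 3 mod 4, sign flips]
  = (8|15)    [143 ≡ 8 mod 15]
  = (1|15)    [15 ≡ 7 mod 8 ⇒ (2|15)^3 = +1]
  = 1    [(1|15) = 1]

1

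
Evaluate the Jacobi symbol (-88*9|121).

0

By multiplicativity, (-88·9|121) = (-88|121)·(9|121).
First factor (-88|121):
(-88|121)
  = (88|121)    [121 ≡ 1 mod 4 ⇒ (-1|121) = +1]
  = (11|121)    [121 ≡ 1 mod 8 ⇒ (2|121)^3 = +1]
  = (121|11)    [QR: 121 ≡ 1 mod 4, sign kept]
  = (0|11)    [121 ≡ 0 mod 11]
  = 0    [numerator 0, gcd > 1]
Second factor (9|121):
(9|121)
  = (121|9)    [QR: 9 ≡ 1 mod 4, sign kept]
  = (4|9)    [121 ≡ 4 mod 9]
  = (1|9)    [9 ≡ 1 mod 8 ⇒ (2|9)^2 = +1]
  = 1    [(1|9) = 1]
Product: (0)·(1) = 0.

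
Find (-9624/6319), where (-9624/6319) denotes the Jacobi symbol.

-1

Reduce the numerator: -9624 ≡ 3014 (mod 6319), so (-9624/6319) = (3014/6319).
Factor out 2: 3014 = 2·1507. Since 6319 ≡ 7 (mod 8), (2/6319) = +1. Now have (1507/6319).
Both 1507 ≡ 3 and 6319 ≡ 3 (mod 4), so reciprocity gives (1507/6319) = -(6319/1507). Reduce: 6319 ≡ 291 (mod 1507). Now have -(291/1507).
Both 291 ≡ 3 and 1507 ≡ 3 (mod 4), so reciprocity gives (291/1507) = -(1507/291). Reduce: 1507 ≡ 52 (mod 291). Now have (52/291).
Factor out 2: 52 = 2^2·13. Since 291 ≡ 3 (mod 8), (2/291) = -1, and (2/291)^2 = +1. Now have (13/291).
13 ≡ 1 (mod 4), so quadratic reciprocity gives (13/291) = (291/13). Reduce: 291 ≡ 5 (mod 13). Now have (5/13).
5 ≡ 1 (mod 4), so quadratic reciprocity gives (5/13) = (13/5). Reduce: 13 ≡ 3 (mod 5). Now have (3/5).
5 ≡ 1 (mod 4), so quadratic reciprocity gives (3/5) = (5/3). Reduce: 5 ≡ 2 (mod 3). Now have (2/3).
Factor out 2: 2 = 2. Since 3 ≡ 3 (mod 8), (2/3) = -1. Now have -(1/3).
(1/3) = 1. Collecting the sign factors: -1.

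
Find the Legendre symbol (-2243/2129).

-1

Pull out -1: (-2243/2129) = (-1/2129)·(2243/2129). Since 2129 ≡ 1 (mod 4), (-1/2129) = +1. Now have (2243/2129).
Reduce the numerator: 2243 ≡ 114 (mod 2129), so (2243/2129) = (114/2129).
Factor out 2: 114 = 2·57. Since 2129 ≡ 1 (mod 8), (2/2129) = +1. Now have (57/2129).
57 ≡ 1 (mod 4), so quadratic reciprocity gives (57/2129) = (2129/57). Reduce: 2129 ≡ 20 (mod 57). Now have (20/57).
Factor out 2: 20 = 2^2·5. Since 57 ≡ 1 (mod 8), (2/57) = +1, and (2/57)^2 = +1. Now have (5/57).
5 ≡ 1 (mod 4), so quadratic reciprocity gives (5/57) = (57/5). Reduce: 57 ≡ 2 (mod 5). Now have (2/5).
Factor out 2: 2 = 2. Since 5 ≡ 5 (mod 8), (2/5) = -1. Now have -(1/5).
(1/5) = 1. Collecting the sign factors: -1.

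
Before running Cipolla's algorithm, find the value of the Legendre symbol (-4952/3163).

Pull out -1: (-4952/3163) = (-1/3163)·(4952/3163). Since 3163 ≡ 3 (mod 4), (-1/3163) = -1. Now have -(4952/3163).
Reduce the numerator: 4952 ≡ 1789 (mod 3163), so (4952/3163) = (1789/3163).
1789 ≡ 1 (mod 4), so quadratic reciprocity gives (1789/3163) = (3163/1789). Reduce: 3163 ≡ 1374 (mod 1789). Now have -(1374/1789).
Factor out 2: 1374 = 2·687. Since 1789 ≡ 5 (mod 8), (2/1789) = -1. Now have (687/1789).
1789 ≡ 1 (mod 4), so quadratic reciprocity gives (687/1789) = (1789/687). Reduce: 1789 ≡ 415 (mod 687). Now have (415/687).
Both 415 ≡ 3 and 687 ≡ 3 (mod 4), so reciprocity gives (415/687) = -(687/415). Reduce: 687 ≡ 272 (mod 415). Now have -(272/415).
Factor out 2: 272 = 2^4·17. Since 415 ≡ 7 (mod 8), (2/415) = +1, and (2/415)^4 = +1. Now have -(17/415).
17 ≡ 1 (mod 4), so quadratic reciprocity gives (17/415) = (415/17). Reduce: 415 ≡ 7 (mod 17). Now have -(7/17).
17 ≡ 1 (mod 4), so quadratic reciprocity gives (7/17) = (17/7). Reduce: 17 ≡ 3 (mod 7). Now have -(3/7).
Both 3 ≡ 3 and 7 ≡ 3 (mod 4), so reciprocity gives (3/7) = -(7/3). Reduce: 7 ≡ 1 (mod 3). Now have (1/3).
(1/3) = 1. Collecting the sign factors: 1.

1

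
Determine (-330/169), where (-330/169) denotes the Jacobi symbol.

1

(-330/169)
  = (330/169)    [169 ≡ 1 mod 4 ⇒ (-1/169) = +1]
  = (161/169)    [330 ≡ 161 mod 169]
  = (169/161)    [QR: 161 ≡ 1 mod 4, sign kept]
  = (8/161)    [169 ≡ 8 mod 161]
  = (1/161)    [161 ≡ 1 mod 8 ⇒ (2/161)^3 = +1]
  = 1    [(1/161) = 1]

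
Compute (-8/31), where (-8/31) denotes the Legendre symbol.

Reduce the numerator: -8 ≡ 23 (mod 31), so (-8/31) = (23/31).
Both 23 ≡ 3 and 31 ≡ 3 (mod 4), so reciprocity gives (23/31) = -(31/23). Reduce: 31 ≡ 8 (mod 23). Now have -(8/23).
Factor out 2: 8 = 2^3. Since 23 ≡ 7 (mod 8), (2/23) = +1, and (2/23)^3 = +1. Now have -(1/23).
(1/23) = 1. Collecting the sign factors: -1.

-1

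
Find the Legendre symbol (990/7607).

-1

Factor out 2: 990 = 2·495. Since 7607 ≡ 7 (mod 8), (2/7607) = +1. Now have (495/7607).
Both 495 ≡ 3 and 7607 ≡ 3 (mod 4), so reciprocity gives (495/7607) = -(7607/495). Reduce: 7607 ≡ 182 (mod 495). Now have -(182/495).
Factor out 2: 182 = 2·91. Since 495 ≡ 7 (mod 8), (2/495) = +1. Now have -(91/495).
Both 91 ≡ 3 and 495 ≡ 3 (mod 4), so reciprocity gives (91/495) = -(495/91). Reduce: 495 ≡ 40 (mod 91). Now have (40/91).
Factor out 2: 40 = 2^3·5. Since 91 ≡ 3 (mod 8), (2/91) = -1, and (2/91)^3 = -1. Now have -(5/91).
5 ≡ 1 (mod 4), so quadratic reciprocity gives (5/91) = (91/5). Reduce: 91 ≡ 1 (mod 5). Now have -(1/5).
(1/5) = 1. Collecting the sign factors: -1.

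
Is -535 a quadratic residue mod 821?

(-535|821)
  = (535|821)    [821 ≡ 1 mod 4 ⇒ (-1|821) = +1]
  = (821|535)    [QR: 821 ≡ 1 mod 4, sign kept]
  = (286|535)    [821 ≡ 286 mod 535]
  = (143|535)    [535 ≡ 7 mod 8 ⇒ (2|535) = +1]
  = -(535|143)    [QR: both ≡ 3 mod 4, sign flips]
  = -(106|143)    [535 ≡ 106 mod 143]
  = -(53|143)    [143 ≡ 7 mod 8 ⇒ (2|143) = +1]
  = -(143|53)    [QR: 53 ≡ 1 mod 4, sign kept]
  = -(37|53)    [143 ≡ 37 mod 53]
  = -(53|37)    [QR: 37 ≡ 1 mod 4, sign kept]
  = -(16|37)    [53 ≡ 16 mod 37]
  = -(1|37)    [37 ≡ 5 mod 8 ⇒ (2|37)^4 = +1]
  = -1    [(1|37) = 1]
(-535|821) = -1, and 821 is prime, so -535 is not a quadratic residue mod 821.

no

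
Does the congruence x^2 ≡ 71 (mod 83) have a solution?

no

Both 71 ≡ 3 and 83 ≡ 3 (mod 4), so reciprocity gives (71/83) = -(83/71). Reduce: 83 ≡ 12 (mod 71). Now have -(12/71).
Factor out 2: 12 = 2^2·3. Since 71 ≡ 7 (mod 8), (2/71) = +1, and (2/71)^2 = +1. Now have -(3/71).
Both 3 ≡ 3 and 71 ≡ 3 (mod 4), so reciprocity gives (3/71) = -(71/3). Reduce: 71 ≡ 2 (mod 3). Now have (2/3).
Factor out 2: 2 = 2. Since 3 ≡ 3 (mod 8), (2/3) = -1. Now have -(1/3).
(1/3) = 1. Collecting the sign factors: -1.
The Legendre symbol is -1, so x^2 ≡ 71 (mod 83) has no solution.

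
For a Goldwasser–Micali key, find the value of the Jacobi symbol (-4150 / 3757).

1

(-4150 / 3757)
  = (4150 / 3757)    [3757 ≡ 1 mod 4 ⇒ (-1 / 3757) = +1]
  = (393 / 3757)    [4150 ≡ 393 mod 3757]
  = (3757 / 393)    [QR: 393 ≡ 1 mod 4, sign kept]
  = (220 / 393)    [3757 ≡ 220 mod 393]
  = (55 / 393)    [393 ≡ 1 mod 8 ⇒ (2 / 393)^2 = +1]
  = (393 / 55)    [QR: 393 ≡ 1 mod 4, sign kept]
  = (8 / 55)    [393 ≡ 8 mod 55]
  = (1 / 55)    [55 ≡ 7 mod 8 ⇒ (2 / 55)^3 = +1]
  = 1    [(1 / 55) = 1]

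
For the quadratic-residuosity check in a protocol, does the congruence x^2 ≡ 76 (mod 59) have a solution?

(76|59)
  = (17|59)    [76 ≡ 17 mod 59]
  = (59|17)    [QR: 17 ≡ 1 mod 4, sign kept]
  = (8|17)    [59 ≡ 8 mod 17]
  = (1|17)    [17 ≡ 1 mod 8 ⇒ (2|17)^3 = +1]
  = 1    [(1|17) = 1]
The Legendre symbol is 1, so x^2 ≡ 76 (mod 59) has solution.

yes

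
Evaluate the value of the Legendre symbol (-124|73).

-1

(-124|73)
  = (22|73)    [-124 ≡ 22 mod 73]
  = (11|73)    [73 ≡ 1 mod 8 ⇒ (2|73) = +1]
  = (73|11)    [QR: 73 ≡ 1 mod 4, sign kept]
  = (7|11)    [73 ≡ 7 mod 11]
  = -(11|7)    [QR: both ≡ 3 mod 4, sign flips]
  = -(4|7)    [11 ≡ 4 mod 7]
  = -(1|7)    [7 ≡ 7 mod 8 ⇒ (2|7)^2 = +1]
  = -1    [(1|7) = 1]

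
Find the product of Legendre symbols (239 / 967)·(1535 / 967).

By multiplicativity, (239·1535 / 967) = (239 / 967)·(1535 / 967).
First factor (239 / 967):
(239 / 967)
  = -(967 / 239)    [QR: both ≡ 3 mod 4, sign flips]
  = -(11 / 239)    [967 ≡ 11 mod 239]
  = (239 / 11)    [QR: both ≡ 3 mod 4, sign flips]
  = (8 / 11)    [239 ≡ 8 mod 11]
  = -(1 / 11)    [11 ≡ 3 mod 8 ⇒ (2 / 11)^3 = -1]
  = -1    [(1 / 11) = 1]
Second factor (1535 / 967):
(1535 / 967)
  = (568 / 967)    [1535 ≡ 568 mod 967]
  = (71 / 967)    [967 ≡ 7 mod 8 ⇒ (2 / 967)^3 = +1]
  = -(967 / 71)    [QR: both ≡ 3 mod 4, sign flips]
  = -(44 / 71)    [967 ≡ 44 mod 71]
  = -(11 / 71)    [71 ≡ 7 mod 8 ⇒ (2 / 71)^2 = +1]
  = (71 / 11)    [QR: both ≡ 3 mod 4, sign flips]
  = (5 / 11)    [71 ≡ 5 mod 11]
  = (11 / 5)    [QR: 5 ≡ 1 mod 4, sign kept]
  = (1 / 5)    [11 ≡ 1 mod 5]
  = 1    [(1 / 5) = 1]
Product: (-1)·(1) = -1.

-1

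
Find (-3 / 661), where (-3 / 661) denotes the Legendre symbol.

1

Reduce the numerator: -3 ≡ 658 (mod 661), so (-3 / 661) = (658 / 661).
Factor out 2: 658 = 2·329. Since 661 ≡ 5 (mod 8), (2 / 661) = -1. Now have -(329 / 661).
329 ≡ 1 (mod 4), so quadratic reciprocity gives (329 / 661) = (661 / 329). Reduce: 661 ≡ 3 (mod 329). Now have -(3 / 329).
329 ≡ 1 (mod 4), so quadratic reciprocity gives (3 / 329) = (329 / 3). Reduce: 329 ≡ 2 (mod 3). Now have -(2 / 3).
Factor out 2: 2 = 2. Since 3 ≡ 3 (mod 8), (2 / 3) = -1. Now have (1 / 3).
(1 / 3) = 1. Collecting the sign factors: 1.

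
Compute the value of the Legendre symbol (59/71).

Both 59 ≡ 3 and 71 ≡ 3 (mod 4), so reciprocity gives (59/71) = -(71/59). Reduce: 71 ≡ 12 (mod 59). Now have -(12/59).
Factor out 2: 12 = 2^2·3. Since 59 ≡ 3 (mod 8), (2/59) = -1, and (2/59)^2 = +1. Now have -(3/59).
Both 3 ≡ 3 and 59 ≡ 3 (mod 4), so reciprocity gives (3/59) = -(59/3). Reduce: 59 ≡ 2 (mod 3). Now have (2/3).
Factor out 2: 2 = 2. Since 3 ≡ 3 (mod 8), (2/3) = -1. Now have -(1/3).
(1/3) = 1. Collecting the sign factors: -1.

-1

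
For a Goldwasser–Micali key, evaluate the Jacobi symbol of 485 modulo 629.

485 ≡ 1 (mod 4), so quadratic reciprocity gives (485/629) = (629/485). Reduce: 629 ≡ 144 (mod 485). Now have (144/485).
Factor out 2: 144 = 2^4·9. Since 485 ≡ 5 (mod 8), (2/485) = -1, and (2/485)^4 = +1. Now have (9/485).
9 ≡ 1 (mod 4), so quadratic reciprocity gives (9/485) = (485/9). Reduce: 485 ≡ 8 (mod 9). Now have (8/9).
Factor out 2: 8 = 2^3. Since 9 ≡ 1 (mod 8), (2/9) = +1, and (2/9)^3 = +1. Now have (1/9).
(1/9) = 1. Collecting the sign factors: 1.

1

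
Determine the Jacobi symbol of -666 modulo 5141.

1

(-666/5141)
  = (666/5141)    [5141 ≡ 1 mod 4 ⇒ (-1/5141) = +1]
  = -(333/5141)    [5141 ≡ 5 mod 8 ⇒ (2/5141) = -1]
  = -(5141/333)    [QR: 333 ≡ 1 mod 4, sign kept]
  = -(146/333)    [5141 ≡ 146 mod 333]
  = (73/333)    [333 ≡ 5 mod 8 ⇒ (2/333) = -1]
  = (333/73)    [QR: 73 ≡ 1 mod 4, sign kept]
  = (41/73)    [333 ≡ 41 mod 73]
  = (73/41)    [QR: 41 ≡ 1 mod 4, sign kept]
  = (32/41)    [73 ≡ 32 mod 41]
  = (1/41)    [41 ≡ 1 mod 8 ⇒ (2/41)^5 = +1]
  = 1    [(1/41) = 1]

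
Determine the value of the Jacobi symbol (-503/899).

1

(-503/899)
  = (396/899)    [-503 ≡ 396 mod 899]
  = (99/899)    [899 ≡ 3 mod 8 ⇒ (2/899)^2 = +1]
  = -(899/99)    [QR: both ≡ 3 mod 4, sign flips]
  = -(8/99)    [899 ≡ 8 mod 99]
  = (1/99)    [99 ≡ 3 mod 8 ⇒ (2/99)^3 = -1]
  = 1    [(1/99) = 1]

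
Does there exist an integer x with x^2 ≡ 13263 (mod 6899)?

Reduce the numerator: 13263 ≡ 6364 (mod 6899), so (13263/6899) = (6364/6899).
Factor out 2: 6364 = 2^2·1591. Since 6899 ≡ 3 (mod 8), (2/6899) = -1, and (2/6899)^2 = +1. Now have (1591/6899).
Both 1591 ≡ 3 and 6899 ≡ 3 (mod 4), so reciprocity gives (1591/6899) = -(6899/1591). Reduce: 6899 ≡ 535 (mod 1591). Now have -(535/1591).
Both 535 ≡ 3 and 1591 ≡ 3 (mod 4), so reciprocity gives (535/1591) = -(1591/535). Reduce: 1591 ≡ 521 (mod 535). Now have (521/535).
521 ≡ 1 (mod 4), so quadratic reciprocity gives (521/535) = (535/521). Reduce: 535 ≡ 14 (mod 521). Now have (14/521).
Factor out 2: 14 = 2·7. Since 521 ≡ 1 (mod 8), (2/521) = +1. Now have (7/521).
521 ≡ 1 (mod 4), so quadratic reciprocity gives (7/521) = (521/7). Reduce: 521 ≡ 3 (mod 7). Now have (3/7).
Both 3 ≡ 3 and 7 ≡ 3 (mod 4), so reciprocity gives (3/7) = -(7/3). Reduce: 7 ≡ 1 (mod 3). Now have -(1/3).
(1/3) = 1. Collecting the sign factors: -1.
The Legendre symbol is -1, so x^2 ≡ 13263 (mod 6899) has no solution.

no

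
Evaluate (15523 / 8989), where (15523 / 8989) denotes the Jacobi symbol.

Reduce the numerator: 15523 ≡ 6534 (mod 8989), so (15523 / 8989) = (6534 / 8989).
Factor out 2: 6534 = 2·3267. Since 8989 ≡ 5 (mod 8), (2 / 8989) = -1. Now have -(3267 / 8989).
8989 ≡ 1 (mod 4), so quadratic reciprocity gives (3267 / 8989) = (8989 / 3267). Reduce: 8989 ≡ 2455 (mod 3267). Now have -(2455 / 3267).
Both 2455 ≡ 3 and 3267 ≡ 3 (mod 4), so reciprocity gives (2455 / 3267) = -(3267 / 2455). Reduce: 3267 ≡ 812 (mod 2455). Now have (812 / 2455).
Factor out 2: 812 = 2^2·203. Since 2455 ≡ 7 (mod 8), (2 / 2455) = +1, and (2 / 2455)^2 = +1. Now have (203 / 2455).
Both 203 ≡ 3 and 2455 ≡ 3 (mod 4), so reciprocity gives (203 / 2455) = -(2455 / 203). Reduce: 2455 ≡ 19 (mod 203). Now have -(19 / 203).
Both 19 ≡ 3 and 203 ≡ 3 (mod 4), so reciprocity gives (19 / 203) = -(203 / 19). Reduce: 203 ≡ 13 (mod 19). Now have (13 / 19).
13 ≡ 1 (mod 4), so quadratic reciprocity gives (13 / 19) = (19 / 13). Reduce: 19 ≡ 6 (mod 13). Now have (6 / 13).
Factor out 2: 6 = 2·3. Since 13 ≡ 5 (mod 8), (2 / 13) = -1. Now have -(3 / 13).
13 ≡ 1 (mod 4), so quadratic reciprocity gives (3 / 13) = (13 / 3). Reduce: 13 ≡ 1 (mod 3). Now have -(1 / 3).
(1 / 3) = 1. Collecting the sign factors: -1.

-1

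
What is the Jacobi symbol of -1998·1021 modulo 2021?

1

By multiplicativity, (-1998·1021/2021) = (-1998/2021)·(1021/2021).
First factor (-1998/2021):
Pull out -1: (-1998/2021) = (-1/2021)·(1998/2021). Since 2021 ≡ 1 (mod 4), (-1/2021) = +1. Now have (1998/2021).
Factor out 2: 1998 = 2·999. Since 2021 ≡ 5 (mod 8), (2/2021) = -1. Now have -(999/2021).
2021 ≡ 1 (mod 4), so quadratic reciprocity gives (999/2021) = (2021/999). Reduce: 2021 ≡ 23 (mod 999). Now have -(23/999).
Both 23 ≡ 3 and 999 ≡ 3 (mod 4), so reciprocity gives (23/999) = -(999/23). Reduce: 999 ≡ 10 (mod 23). Now have (10/23).
Factor out 2: 10 = 2·5. Since 23 ≡ 7 (mod 8), (2/23) = +1. Now have (5/23).
5 ≡ 1 (mod 4), so quadratic reciprocity gives (5/23) = (23/5). Reduce: 23 ≡ 3 (mod 5). Now have (3/5).
5 ≡ 1 (mod 4), so quadratic reciprocity gives (3/5) = (5/3). Reduce: 5 ≡ 2 (mod 3). Now have (2/3).
Factor out 2: 2 = 2. Since 3 ≡ 3 (mod 8), (2/3) = -1. Now have -(1/3).
(1/3) = 1. Collecting the sign factors: -1.
Second factor (1021/2021):
1021 ≡ 1 (mod 4), so quadratic reciprocity gives (1021/2021) = (2021/1021). Reduce: 2021 ≡ 1000 (mod 1021). Now have (1000/1021).
Factor out 2: 1000 = 2^3·125. Since 1021 ≡ 5 (mod 8), (2/1021) = -1, and (2/1021)^3 = -1. Now have -(125/1021).
125 ≡ 1 (mod 4), so quadratic reciprocity gives (125/1021) = (1021/125). Reduce: 1021 ≡ 21 (mod 125). Now have -(21/125).
21 ≡ 1 (mod 4), so quadratic reciprocity gives (21/125) = (125/21). Reduce: 125 ≡ 20 (mod 21). Now have -(20/21).
Factor out 2: 20 = 2^2·5. Since 21 ≡ 5 (mod 8), (2/21) = -1, and (2/21)^2 = +1. Now have -(5/21).
5 ≡ 1 (mod 4), so quadratic reciprocity gives (5/21) = (21/5). Reduce: 21 ≡ 1 (mod 5). Now have -(1/5).
(1/5) = 1. Collecting the sign factors: -1.
Product: (-1)·(-1) = 1.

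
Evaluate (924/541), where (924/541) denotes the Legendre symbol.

-1

Reduce the numerator: 924 ≡ 383 (mod 541), so (924/541) = (383/541).
541 ≡ 1 (mod 4), so quadratic reciprocity gives (383/541) = (541/383). Reduce: 541 ≡ 158 (mod 383). Now have (158/383).
Factor out 2: 158 = 2·79. Since 383 ≡ 7 (mod 8), (2/383) = +1. Now have (79/383).
Both 79 ≡ 3 and 383 ≡ 3 (mod 4), so reciprocity gives (79/383) = -(383/79). Reduce: 383 ≡ 67 (mod 79). Now have -(67/79).
Both 67 ≡ 3 and 79 ≡ 3 (mod 4), so reciprocity gives (67/79) = -(79/67). Reduce: 79 ≡ 12 (mod 67). Now have (12/67).
Factor out 2: 12 = 2^2·3. Since 67 ≡ 3 (mod 8), (2/67) = -1, and (2/67)^2 = +1. Now have (3/67).
Both 3 ≡ 3 and 67 ≡ 3 (mod 4), so reciprocity gives (3/67) = -(67/3). Reduce: 67 ≡ 1 (mod 3). Now have -(1/3).
(1/3) = 1. Collecting the sign factors: -1.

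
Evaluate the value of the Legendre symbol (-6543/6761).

1

(-6543/6761)
  = (218/6761)    [-6543 ≡ 218 mod 6761]
  = (109/6761)    [6761 ≡ 1 mod 8 ⇒ (2/6761) = +1]
  = (6761/109)    [QR: 109 ≡ 1 mod 4, sign kept]
  = (3/109)    [6761 ≡ 3 mod 109]
  = (109/3)    [QR: 109 ≡ 1 mod 4, sign kept]
  = (1/3)    [109 ≡ 1 mod 3]
  = 1    [(1/3) = 1]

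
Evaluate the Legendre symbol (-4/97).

1

Reduce the numerator: -4 ≡ 93 (mod 97), so (-4/97) = (93/97).
93 ≡ 1 (mod 4), so quadratic reciprocity gives (93/97) = (97/93). Reduce: 97 ≡ 4 (mod 93). Now have (4/93).
Factor out 2: 4 = 2^2. Since 93 ≡ 5 (mod 8), (2/93) = -1, and (2/93)^2 = +1. Now have (1/93).
(1/93) = 1. Collecting the sign factors: 1.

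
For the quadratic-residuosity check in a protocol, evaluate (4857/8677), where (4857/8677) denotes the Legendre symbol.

(4857/8677)
  = (8677/4857)    [QR: 4857 ≡ 1 mod 4, sign kept]
  = (3820/4857)    [8677 ≡ 3820 mod 4857]
  = (955/4857)    [4857 ≡ 1 mod 8 ⇒ (2/4857)^2 = +1]
  = (4857/955)    [QR: 4857 ≡ 1 mod 4, sign kept]
  = (82/955)    [4857 ≡ 82 mod 955]
  = -(41/955)    [955 ≡ 3 mod 8 ⇒ (2/955) = -1]
  = -(955/41)    [QR: 41 ≡ 1 mod 4, sign kept]
  = -(12/41)    [955 ≡ 12 mod 41]
  = -(3/41)    [41 ≡ 1 mod 8 ⇒ (2/41)^2 = +1]
  = -(41/3)    [QR: 41 ≡ 1 mod 4, sign kept]
  = -(2/3)    [41 ≡ 2 mod 3]
  = (1/3)    [3 ≡ 3 mod 8 ⇒ (2/3) = -1]
  = 1    [(1/3) = 1]

1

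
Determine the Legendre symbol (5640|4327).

-1

(5640|4327)
  = (1313|4327)    [5640 ≡ 1313 mod 4327]
  = (4327|1313)    [QR: 1313 ≡ 1 mod 4, sign kept]
  = (388|1313)    [4327 ≡ 388 mod 1313]
  = (97|1313)    [1313 ≡ 1 mod 8 ⇒ (2|1313)^2 = +1]
  = (1313|97)    [QR: 97 ≡ 1 mod 4, sign kept]
  = (52|97)    [1313 ≡ 52 mod 97]
  = (13|97)    [97 ≡ 1 mod 8 ⇒ (2|97)^2 = +1]
  = (97|13)    [QR: 13 ≡ 1 mod 4, sign kept]
  = (6|13)    [97 ≡ 6 mod 13]
  = -(3|13)    [13 ≡ 5 mod 8 ⇒ (2|13) = -1]
  = -(13|3)    [QR: 13 ≡ 1 mod 4, sign kept]
  = -(1|3)    [13 ≡ 1 mod 3]
  = -1    [(1|3) = 1]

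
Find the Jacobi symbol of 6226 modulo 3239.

(6226/3239)
  = (2987/3239)    [6226 ≡ 2987 mod 3239]
  = -(3239/2987)    [QR: both ≡ 3 mod 4, sign flips]
  = -(252/2987)    [3239 ≡ 252 mod 2987]
  = -(63/2987)    [2987 ≡ 3 mod 8 ⇒ (2/2987)^2 = +1]
  = (2987/63)    [QR: both ≡ 3 mod 4, sign flips]
  = (26/63)    [2987 ≡ 26 mod 63]
  = (13/63)    [63 ≡ 7 mod 8 ⇒ (2/63) = +1]
  = (63/13)    [QR: 13 ≡ 1 mod 4, sign kept]
  = (11/13)    [63 ≡ 11 mod 13]
  = (13/11)    [QR: 13 ≡ 1 mod 4, sign kept]
  = (2/11)    [13 ≡ 2 mod 11]
  = -(1/11)    [11 ≡ 3 mod 8 ⇒ (2/11) = -1]
  = -1    [(1/11) = 1]

-1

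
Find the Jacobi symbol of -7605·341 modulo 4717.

By multiplicativity, (-7605·341/4717) = (-7605/4717)·(341/4717).
First factor (-7605/4717):
Reduce the numerator: -7605 ≡ 1829 (mod 4717), so (-7605/4717) = (1829/4717).
1829 ≡ 1 (mod 4), so quadratic reciprocity gives (1829/4717) = (4717/1829). Reduce: 4717 ≡ 1059 (mod 1829). Now have (1059/1829).
1829 ≡ 1 (mod 4), so quadratic reciprocity gives (1059/1829) = (1829/1059). Reduce: 1829 ≡ 770 (mod 1059). Now have (770/1059).
Factor out 2: 770 = 2·385. Since 1059 ≡ 3 (mod 8), (2/1059) = -1. Now have -(385/1059).
385 ≡ 1 (mod 4), so quadratic reciprocity gives (385/1059) = (1059/385). Reduce: 1059 ≡ 289 (mod 385). Now have -(289/385).
289 ≡ 1 (mod 4), so quadratic reciprocity gives (289/385) = (385/289). Reduce: 385 ≡ 96 (mod 289). Now have -(96/289).
Factor out 2: 96 = 2^5·3. Since 289 ≡ 1 (mod 8), (2/289) = +1, and (2/289)^5 = +1. Now have -(3/289).
289 ≡ 1 (mod 4), so quadratic reciprocity gives (3/289) = (289/3). Reduce: 289 ≡ 1 (mod 3). Now have -(1/3).
(1/3) = 1. Collecting the sign factors: -1.
Second factor (341/4717):
341 ≡ 1 (mod 4), so quadratic reciprocity gives (341/4717) = (4717/341). Reduce: 4717 ≡ 284 (mod 341). Now have (284/341).
Factor out 2: 284 = 2^2·71. Since 341 ≡ 5 (mod 8), (2/341) = -1, and (2/341)^2 = +1. Now have (71/341).
341 ≡ 1 (mod 4), so quadratic reciprocity gives (71/341) = (341/71). Reduce: 341 ≡ 57 (mod 71). Now have (57/71).
57 ≡ 1 (mod 4), so quadratic reciprocity gives (57/71) = (71/57). Reduce: 71 ≡ 14 (mod 57). Now have (14/57).
Factor out 2: 14 = 2·7. Since 57 ≡ 1 (mod 8), (2/57) = +1. Now have (7/57).
57 ≡ 1 (mod 4), so quadratic reciprocity gives (7/57) = (57/7). Reduce: 57 ≡ 1 (mod 7). Now have (1/7).
(1/7) = 1. Collecting the sign factors: 1.
Product: (-1)·(1) = -1.

-1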